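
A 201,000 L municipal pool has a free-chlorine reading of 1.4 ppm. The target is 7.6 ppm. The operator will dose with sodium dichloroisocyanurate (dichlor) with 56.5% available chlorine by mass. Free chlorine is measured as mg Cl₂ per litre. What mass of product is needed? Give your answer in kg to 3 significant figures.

2.21 kg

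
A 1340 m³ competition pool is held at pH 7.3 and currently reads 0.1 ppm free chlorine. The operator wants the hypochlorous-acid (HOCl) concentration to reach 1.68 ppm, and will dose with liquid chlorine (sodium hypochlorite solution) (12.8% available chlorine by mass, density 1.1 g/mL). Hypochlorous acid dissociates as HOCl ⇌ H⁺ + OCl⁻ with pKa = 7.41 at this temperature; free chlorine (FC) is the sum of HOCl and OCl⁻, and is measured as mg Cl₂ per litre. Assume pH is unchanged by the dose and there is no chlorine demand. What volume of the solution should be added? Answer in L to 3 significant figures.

27.4 L

Volume: 1340 m³ = 1,340,000 L.
[OCl⁻]/[HOCl] = 10^(pH − pKa) = 10^(7.3 − 7.41) = 0.7762; fraction as HOCl = 1/(1 + 0.7762) = 0.563.
Free chlorine required for 1.68 ppm HOCl: 1.68 / 0.563 = 2.984 ppm.
FC to add: 2.984 − 0.1 = 2.884 mg/L as Cl₂.
Cl₂ equivalent: 2.884 mg/L × 1,340,000 L = 3865 g.
Product at 12.8% available Cl: 3865 / 0.128 = 30,190 g.
Volume: 30,190 g ÷ 1.1 g/mL = 27,450 mL.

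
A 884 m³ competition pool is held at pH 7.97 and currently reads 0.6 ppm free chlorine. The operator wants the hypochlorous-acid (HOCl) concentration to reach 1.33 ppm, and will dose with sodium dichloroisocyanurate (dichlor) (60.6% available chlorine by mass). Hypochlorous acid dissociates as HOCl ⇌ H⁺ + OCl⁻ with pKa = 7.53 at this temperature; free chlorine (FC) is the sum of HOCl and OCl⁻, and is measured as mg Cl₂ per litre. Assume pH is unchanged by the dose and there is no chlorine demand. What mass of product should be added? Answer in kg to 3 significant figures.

6.41 kg

Volume: 884 m³ = 884,000 L.
[OCl⁻]/[HOCl] = 10^(pH − pKa) = 10^(7.97 − 7.53) = 2.754; fraction as HOCl = 1/(1 + 2.754) = 0.2664.
Free chlorine required for 1.33 ppm HOCl: 1.33 / 0.2664 = 4.993 ppm.
FC to add: 4.993 − 0.6 = 4.393 mg/L as Cl₂.
Cl₂ equivalent: 4.393 mg/L × 884,000 L = 3884 g.
Product at 60.6% available Cl: 3884 / 0.606 = 6408 g.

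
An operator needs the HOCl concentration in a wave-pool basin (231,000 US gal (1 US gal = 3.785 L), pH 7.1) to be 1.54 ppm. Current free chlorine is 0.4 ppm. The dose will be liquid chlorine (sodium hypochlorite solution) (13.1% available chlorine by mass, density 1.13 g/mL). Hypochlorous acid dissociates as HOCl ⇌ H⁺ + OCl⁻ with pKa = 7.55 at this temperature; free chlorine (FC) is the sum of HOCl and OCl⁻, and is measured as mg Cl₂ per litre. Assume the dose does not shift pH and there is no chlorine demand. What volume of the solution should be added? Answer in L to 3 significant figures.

Volume: 231,000 US gal × 3.785 L/gal = 874,335 L.
[OCl⁻]/[HOCl] = 10^(pH − pKa) = 10^(7.1 − 7.55) = 0.3548; fraction as HOCl = 1/(1 + 0.3548) = 0.7381.
Free chlorine required for 1.54 ppm HOCl: 1.54 / 0.7381 = 2.086 ppm.
FC to add: 2.086 − 0.4 = 1.686 mg/L as Cl₂.
Cl₂ equivalent: 1.686 mg/L × 874,335 L = 1474 g.
Product at 13.1% available Cl: 1474 / 0.131 = 11,260 g.
Volume: 11,260 g ÷ 1.13 g/mL = 9961 mL.

9.96 L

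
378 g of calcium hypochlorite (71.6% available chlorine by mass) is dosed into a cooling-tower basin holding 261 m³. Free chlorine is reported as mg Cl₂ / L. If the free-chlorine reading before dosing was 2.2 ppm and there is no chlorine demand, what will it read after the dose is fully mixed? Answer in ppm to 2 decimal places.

Volume: 261 m³ = 261,000 L.
Available chlorine delivered: 378 g × 0.716 = 270.6 g as Cl₂.
Concentration rise: 270.6 g / 261,000 L = 1.037 mg/L = 1.04 ppm.
Final FC: 2.2 + 1.04 = 3.24 ppm.

3.24 ppm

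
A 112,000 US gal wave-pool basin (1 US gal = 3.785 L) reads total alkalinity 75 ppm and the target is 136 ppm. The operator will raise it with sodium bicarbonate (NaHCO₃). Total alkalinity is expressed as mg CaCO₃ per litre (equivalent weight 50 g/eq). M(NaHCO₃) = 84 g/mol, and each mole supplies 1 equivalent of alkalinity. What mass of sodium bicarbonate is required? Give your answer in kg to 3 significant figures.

Volume: 112,000 US gal × 3.785 L/gal = 423,920 L.
Alkalinity to add: (136 − 75) = 61 mg/L as CaCO₃ × 423,920 L = 25,860 g as CaCO₃.
Equivalents: 25,860 g ÷ 50 g/eq = 517.2 eq.
NaHCO₃ supplies 1 eq per mole → 517.2 mol.
Mass: 517.2 mol × 84 g/mol = 43,440 g.

43.4 kg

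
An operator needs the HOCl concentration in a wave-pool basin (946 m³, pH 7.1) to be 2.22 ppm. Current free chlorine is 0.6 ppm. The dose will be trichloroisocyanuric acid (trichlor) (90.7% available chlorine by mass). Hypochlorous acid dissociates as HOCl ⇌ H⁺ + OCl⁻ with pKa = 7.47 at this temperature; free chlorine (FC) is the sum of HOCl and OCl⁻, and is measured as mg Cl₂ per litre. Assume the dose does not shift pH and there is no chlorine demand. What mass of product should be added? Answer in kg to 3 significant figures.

Volume: 946 m³ = 946,000 L.
[OCl⁻]/[HOCl] = 10^(pH − pKa) = 10^(7.1 − 7.47) = 0.4266; fraction as HOCl = 1/(1 + 0.4266) = 0.701.
Free chlorine required for 2.22 ppm HOCl: 2.22 / 0.701 = 3.167 ppm.
FC to add: 3.167 − 0.6 = 2.567 mg/L as Cl₂.
Cl₂ equivalent: 2.567 mg/L × 946,000 L = 2428 g.
Product at 90.7% available Cl: 2428 / 0.907 = 2677 g.

2.68 kg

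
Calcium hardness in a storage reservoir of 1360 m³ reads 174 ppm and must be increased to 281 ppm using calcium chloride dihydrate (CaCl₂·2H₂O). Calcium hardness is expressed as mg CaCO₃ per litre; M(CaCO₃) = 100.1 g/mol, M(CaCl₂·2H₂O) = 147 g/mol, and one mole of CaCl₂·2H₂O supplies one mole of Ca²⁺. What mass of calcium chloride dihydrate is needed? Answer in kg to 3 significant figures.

214 kg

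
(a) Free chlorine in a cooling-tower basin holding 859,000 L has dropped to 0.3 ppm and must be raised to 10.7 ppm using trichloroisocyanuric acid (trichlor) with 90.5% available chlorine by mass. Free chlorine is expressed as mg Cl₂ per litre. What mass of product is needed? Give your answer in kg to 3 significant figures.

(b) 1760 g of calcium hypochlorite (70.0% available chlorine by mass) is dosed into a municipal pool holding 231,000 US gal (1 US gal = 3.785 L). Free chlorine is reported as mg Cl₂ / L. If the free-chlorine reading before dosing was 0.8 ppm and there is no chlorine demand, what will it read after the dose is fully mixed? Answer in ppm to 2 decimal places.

(a) 9.87 kg; (b) 2.21 ppm

(a) Chlorine deficit: 10.7 − 0.3 = 10.4 ppm = 10.4 mg/L as Cl₂.
(a) Cl₂ equivalent needed: 10.4 mg/L × 859,000 L = 8,934,000 mg = 8934 g.
(a) Product at 90.5% available chlorine: 8934 / 0.905 = 9871 g.

(b) Volume: 231,000 US gal × 3.785 L/gal = 874,335 L.
(b) Available chlorine delivered: 1760 g × 0.7 = 1232 g as Cl₂.
(b) Concentration rise: 1232 g / 874,335 L = 1.409 mg/L = 1.41 ppm.
(b) Final FC: 0.8 + 1.41 = 2.21 ppm.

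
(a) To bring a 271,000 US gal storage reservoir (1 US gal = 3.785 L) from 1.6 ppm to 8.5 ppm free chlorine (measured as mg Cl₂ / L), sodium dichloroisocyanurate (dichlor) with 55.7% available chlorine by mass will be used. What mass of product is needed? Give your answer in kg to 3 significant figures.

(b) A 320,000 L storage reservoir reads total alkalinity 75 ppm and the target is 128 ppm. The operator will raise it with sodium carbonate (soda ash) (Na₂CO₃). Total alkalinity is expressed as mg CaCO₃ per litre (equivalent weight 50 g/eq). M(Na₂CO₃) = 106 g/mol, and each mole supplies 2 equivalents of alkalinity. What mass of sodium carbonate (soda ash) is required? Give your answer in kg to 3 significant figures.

(a) Volume: 271,000 US gal × 3.785 L/gal = 1,025,735 L.
(a) Chlorine deficit: 8.5 − 1.6 = 6.9 ppm = 6.9 mg/L as Cl₂.
(a) Cl₂ equivalent needed: 6.9 mg/L × 1,025,735 L = 7,078,000 mg = 7078 g.
(a) Product at 55.7% available chlorine: 7078 / 0.557 = 12,710 g.

(b) Alkalinity to add: (128 − 75) = 53 mg/L as CaCO₃ × 320,000 L = 16,960 g as CaCO₃.
(b) Equivalents: 16,960 g ÷ 50 g/eq = 339.2 eq.
(b) Each mole of Na₂CO₃ supplies 2 eq, so 339.2 / 2 = 169.6 mol.
(b) Mass: 169.6 mol × 106 g/mol = 17,980 g.

(a) 12.7 kg; (b) 18.0 kg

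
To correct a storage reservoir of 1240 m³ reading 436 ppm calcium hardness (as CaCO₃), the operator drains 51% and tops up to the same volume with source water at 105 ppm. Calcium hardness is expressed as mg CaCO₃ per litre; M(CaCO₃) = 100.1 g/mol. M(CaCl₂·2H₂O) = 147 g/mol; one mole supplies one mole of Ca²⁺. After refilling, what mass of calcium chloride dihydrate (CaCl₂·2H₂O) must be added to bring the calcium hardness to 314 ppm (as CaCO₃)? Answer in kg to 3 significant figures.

85.2 kg

Volume: 1240 m³ = 1,240,000 L.
After draining 51% and refilling: 436 × 0.49 + 105 × 0.51 = 267.19 ppm.
Deficit to target: 314 − 267.19 = 46.81 mg/L.
As CaCO₃: 46.81 mg/L × 1,240,000 L = 58,040 g; ÷ 100.1 = 579.9 mol Ca²⁺.
Mass: 579.9 × 147 = 85,240 g.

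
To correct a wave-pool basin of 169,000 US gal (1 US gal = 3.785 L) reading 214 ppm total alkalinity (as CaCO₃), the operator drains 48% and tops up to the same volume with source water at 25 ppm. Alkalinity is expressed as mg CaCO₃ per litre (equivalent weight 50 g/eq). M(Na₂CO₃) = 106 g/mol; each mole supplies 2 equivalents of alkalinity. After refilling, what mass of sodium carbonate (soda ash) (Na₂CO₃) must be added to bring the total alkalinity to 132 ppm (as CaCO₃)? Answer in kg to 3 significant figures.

5.91 kg

Volume: 169,000 US gal × 3.785 L/gal = 639,665 L.
After draining 48% and refilling: 214 × 0.52 + 25 × 0.48 = 123.28 ppm.
Deficit to target: 132 − 123.28 = 8.72 mg/L.
As CaCO₃: 8.72 mg/L × 639,665 L = 5578 g; ÷ 50 g/eq ÷ 2 = 55.78 mol Na₂CO₃.
Mass: 55.78 × 106 = 5913 g.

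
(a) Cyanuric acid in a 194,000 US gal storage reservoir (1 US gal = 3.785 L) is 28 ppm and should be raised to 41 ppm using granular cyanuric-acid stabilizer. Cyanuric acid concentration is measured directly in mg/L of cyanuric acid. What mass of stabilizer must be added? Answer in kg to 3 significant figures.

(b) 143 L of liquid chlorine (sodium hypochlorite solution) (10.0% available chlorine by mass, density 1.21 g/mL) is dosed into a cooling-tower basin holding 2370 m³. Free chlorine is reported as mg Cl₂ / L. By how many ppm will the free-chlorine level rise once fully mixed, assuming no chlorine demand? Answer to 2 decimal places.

(a) 9.55 kg; (b) 7.30 ppm

(a) Volume: 194,000 US gal × 3.785 L/gal = 734,290 L.
(a) CYA to add: (41 − 28) = 13 mg/L × 734,290 L = 9546 g cyanuric acid.

(b) Volume: 2370 m³ = 2,370,000 L.
(b) Mass of solution: 143 L × 1000 mL/L × 1.21 g/mL = 173,000 g.
(b) Available chlorine delivered: 173,000 g × 0.1 = 17,300 g as Cl₂.
(b) Concentration rise: 17,300 g / 2,370,000 L = 7.301 mg/L = 7.30 ppm.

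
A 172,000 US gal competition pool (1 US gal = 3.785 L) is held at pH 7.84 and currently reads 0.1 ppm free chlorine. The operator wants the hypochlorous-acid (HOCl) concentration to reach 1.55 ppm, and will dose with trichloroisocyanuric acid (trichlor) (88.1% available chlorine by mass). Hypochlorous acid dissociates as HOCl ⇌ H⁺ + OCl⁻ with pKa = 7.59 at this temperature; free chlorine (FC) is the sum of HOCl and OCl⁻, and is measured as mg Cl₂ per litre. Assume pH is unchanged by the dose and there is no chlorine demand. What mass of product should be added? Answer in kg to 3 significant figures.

3.11 kg

Volume: 172,000 US gal × 3.785 L/gal = 651,020 L.
[OCl⁻]/[HOCl] = 10^(pH − pKa) = 10^(7.84 − 7.59) = 1.778; fraction as HOCl = 1/(1 + 1.778) = 0.3599.
Free chlorine required for 1.55 ppm HOCl: 1.55 / 0.3599 = 4.306 ppm.
FC to add: 4.306 − 0.1 = 4.206 mg/L as Cl₂.
Cl₂ equivalent: 4.206 mg/L × 651,020 L = 2738 g.
Product at 88.1% available Cl: 2738 / 0.881 = 3108 g.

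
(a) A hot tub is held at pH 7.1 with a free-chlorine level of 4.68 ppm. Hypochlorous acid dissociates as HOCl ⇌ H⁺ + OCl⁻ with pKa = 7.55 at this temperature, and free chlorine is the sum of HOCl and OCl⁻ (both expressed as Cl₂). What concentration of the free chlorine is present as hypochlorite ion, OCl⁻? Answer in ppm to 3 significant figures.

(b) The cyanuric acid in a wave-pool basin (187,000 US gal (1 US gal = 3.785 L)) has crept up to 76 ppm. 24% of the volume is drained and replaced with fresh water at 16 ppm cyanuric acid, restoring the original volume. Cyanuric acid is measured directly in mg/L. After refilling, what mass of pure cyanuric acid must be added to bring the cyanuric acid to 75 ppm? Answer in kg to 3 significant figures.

(a) [OCl⁻]/[HOCl] = 10^(pH − pKa) = 10^(7.1 − 7.55) = 10^-0.45 = 0.3548.
(a) Fraction as HOCl = 1 / (1 + 0.3548) = 0.7381.
(a) OCl⁻ = (1 − 0.7381) × 4.68 ppm = 1.226 ppm.

(b) Volume: 187,000 US gal × 3.785 L/gal = 707,795 L.
(b) After draining 24% and refilling: 76 × 0.76 + 16 × 0.24 = 61.6 ppm.
(b) Deficit to target: 75 − 61.6 = 13.4 mg/L.
(b) Mass: 13.4 mg/L × 707,795 L = 9484 g cyanuric acid.

(a) 1.23 ppm; (b) 9.48 kg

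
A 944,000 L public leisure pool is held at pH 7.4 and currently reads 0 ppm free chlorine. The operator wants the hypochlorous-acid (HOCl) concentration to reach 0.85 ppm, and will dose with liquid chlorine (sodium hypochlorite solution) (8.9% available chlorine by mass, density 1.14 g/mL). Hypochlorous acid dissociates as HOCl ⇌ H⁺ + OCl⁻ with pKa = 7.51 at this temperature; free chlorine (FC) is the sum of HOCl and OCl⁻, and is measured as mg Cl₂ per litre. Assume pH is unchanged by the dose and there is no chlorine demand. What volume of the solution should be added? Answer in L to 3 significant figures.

14.0 L

[OCl⁻]/[HOCl] = 10^(pH − pKa) = 10^(7.4 − 7.51) = 0.7762; fraction as HOCl = 1/(1 + 0.7762) = 0.563.
Free chlorine required for 0.85 ppm HOCl: 0.85 / 0.563 = 1.51 ppm.
FC to add: 1.51 − 0 = 1.51 mg/L as Cl₂.
Cl₂ equivalent: 1.51 mg/L × 944,000 L = 1425 g.
Product at 8.9% available Cl: 1425 / 0.089 = 16,010 g.
Volume: 16,010 g ÷ 1.14 g/mL = 14,050 mL.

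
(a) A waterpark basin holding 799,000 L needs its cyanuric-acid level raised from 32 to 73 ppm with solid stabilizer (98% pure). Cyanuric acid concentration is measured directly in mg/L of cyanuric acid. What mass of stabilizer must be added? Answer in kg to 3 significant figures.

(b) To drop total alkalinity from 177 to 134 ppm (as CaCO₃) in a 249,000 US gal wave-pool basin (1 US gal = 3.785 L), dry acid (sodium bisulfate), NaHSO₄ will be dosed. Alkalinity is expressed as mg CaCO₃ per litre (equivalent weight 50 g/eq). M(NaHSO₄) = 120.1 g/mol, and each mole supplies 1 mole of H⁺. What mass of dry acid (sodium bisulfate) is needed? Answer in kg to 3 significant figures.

(a) CYA to add: (73 − 32) = 41 mg/L × 799,000 L = 32,760 g cyanuric acid.
(a) At 98% purity: 32,760 / 0.98 = 33,430 g product.

(b) Volume: 249,000 US gal × 3.785 L/gal = 942,465 L.
(b) Alkalinity to neutralize: (177 − 134) = 43 mg/L as CaCO₃ × 942,465 L = 40,530 g as CaCO₃.
(b) Equivalents of H⁺ required: 40,530 ÷ 50 g/eq = 810.5 eq = 810.5 mol NaHSO₄.
(b) Mass of NaHSO₄: 810.5 × 120.1 = 97,340 g.

(a) 33.4 kg; (b) 97.3 kg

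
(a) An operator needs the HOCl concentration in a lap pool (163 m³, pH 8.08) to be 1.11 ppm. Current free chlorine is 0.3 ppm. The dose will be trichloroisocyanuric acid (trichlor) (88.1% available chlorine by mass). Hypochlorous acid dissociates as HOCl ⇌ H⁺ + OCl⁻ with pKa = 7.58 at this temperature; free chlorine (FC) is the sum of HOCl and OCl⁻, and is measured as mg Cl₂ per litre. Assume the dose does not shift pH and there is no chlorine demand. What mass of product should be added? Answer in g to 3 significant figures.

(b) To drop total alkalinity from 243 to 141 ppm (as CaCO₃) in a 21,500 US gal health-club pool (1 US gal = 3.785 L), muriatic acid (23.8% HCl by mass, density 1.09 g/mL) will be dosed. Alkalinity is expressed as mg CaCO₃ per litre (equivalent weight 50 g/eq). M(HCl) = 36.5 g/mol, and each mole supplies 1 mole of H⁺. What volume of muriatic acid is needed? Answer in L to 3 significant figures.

(a) Volume: 163 m³ = 163,000 L.
(a) [OCl⁻]/[HOCl] = 10^(pH − pKa) = 10^(8.08 − 7.58) = 3.162; fraction as HOCl = 1/(1 + 3.162) = 0.2403.
(a) Free chlorine required for 1.11 ppm HOCl: 1.11 / 0.2403 = 4.62 ppm.
(a) FC to add: 4.62 − 0.3 = 4.32 mg/L as Cl₂.
(a) Cl₂ equivalent: 4.32 mg/L × 163,000 L = 704.2 g.
(a) Product at 88.1% available Cl: 704.2 / 0.881 = 799.3 g.

(b) Volume: 21,500 US gal × 3.785 L/gal = 81,378 L.
(b) Alkalinity to neutralize: (243 − 141) = 102 mg/L as CaCO₃ × 81,378 L = 8301 g as CaCO₃.
(b) Equivalents of H⁺ required: 8301 ÷ 50 g/eq = 166 eq = 166 mol HCl.
(b) Mass of HCl: 166 × 36.5 = 6059 g.
(b) Mass of 23.8% solution: 6059 / 0.238 = 25,460 g.
(b) Volume: 25,460 g ÷ 1.09 g/mL = 23,360 mL.

(a) 799 g; (b) 23.4 L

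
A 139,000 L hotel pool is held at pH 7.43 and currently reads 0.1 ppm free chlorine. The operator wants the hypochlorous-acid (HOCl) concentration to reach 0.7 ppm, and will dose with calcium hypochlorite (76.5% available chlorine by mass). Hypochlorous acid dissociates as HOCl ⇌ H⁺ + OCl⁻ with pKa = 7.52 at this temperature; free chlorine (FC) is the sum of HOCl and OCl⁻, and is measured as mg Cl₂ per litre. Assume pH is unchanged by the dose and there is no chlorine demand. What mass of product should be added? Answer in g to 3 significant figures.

212 g

[OCl⁻]/[HOCl] = 10^(pH − pKa) = 10^(7.43 − 7.52) = 0.8128; fraction as HOCl = 1/(1 + 0.8128) = 0.5516.
Free chlorine required for 0.7 ppm HOCl: 0.7 / 0.5516 = 1.269 ppm.
FC to add: 1.269 − 0.1 = 1.169 mg/L as Cl₂.
Cl₂ equivalent: 1.169 mg/L × 139,000 L = 162.5 g.
Product at 76.5% available Cl: 162.5 / 0.765 = 212.4 g.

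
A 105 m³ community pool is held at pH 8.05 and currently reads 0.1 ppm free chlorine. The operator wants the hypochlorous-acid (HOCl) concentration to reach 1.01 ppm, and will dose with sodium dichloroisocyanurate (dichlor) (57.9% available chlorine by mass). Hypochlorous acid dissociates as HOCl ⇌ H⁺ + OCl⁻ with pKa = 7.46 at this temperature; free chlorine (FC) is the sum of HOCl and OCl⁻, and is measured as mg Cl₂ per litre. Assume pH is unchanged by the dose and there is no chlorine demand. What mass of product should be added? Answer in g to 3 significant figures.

878 g

Volume: 105 m³ = 105,000 L.
[OCl⁻]/[HOCl] = 10^(pH − pKa) = 10^(8.05 − 7.46) = 3.89; fraction as HOCl = 1/(1 + 3.89) = 0.2045.
Free chlorine required for 1.01 ppm HOCl: 1.01 / 0.2045 = 4.939 ppm.
FC to add: 4.939 − 0.1 = 4.839 mg/L as Cl₂.
Cl₂ equivalent: 4.839 mg/L × 105,000 L = 508.1 g.
Product at 57.9% available Cl: 508.1 / 0.579 = 877.6 g.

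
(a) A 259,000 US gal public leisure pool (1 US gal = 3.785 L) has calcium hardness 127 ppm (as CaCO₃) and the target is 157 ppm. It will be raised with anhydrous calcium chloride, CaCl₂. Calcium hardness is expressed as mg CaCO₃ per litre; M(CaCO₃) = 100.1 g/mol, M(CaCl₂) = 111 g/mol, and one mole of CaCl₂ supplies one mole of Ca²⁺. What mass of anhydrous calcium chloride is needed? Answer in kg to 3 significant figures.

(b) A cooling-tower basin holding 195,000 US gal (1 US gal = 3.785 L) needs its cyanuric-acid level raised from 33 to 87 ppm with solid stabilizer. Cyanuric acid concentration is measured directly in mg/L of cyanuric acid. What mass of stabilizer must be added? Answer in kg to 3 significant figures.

(a) 32.6 kg; (b) 39.9 kg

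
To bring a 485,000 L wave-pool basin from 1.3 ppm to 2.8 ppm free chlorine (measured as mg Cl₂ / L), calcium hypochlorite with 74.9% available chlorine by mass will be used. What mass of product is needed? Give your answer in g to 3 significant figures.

971 g

Chlorine deficit: 2.8 − 1.3 = 1.5 ppm = 1.5 mg/L as Cl₂.
Cl₂ equivalent needed: 1.5 mg/L × 485,000 L = 727,500 mg = 727.5 g.
Product at 74.9% available chlorine: 727.5 / 0.749 = 971.3 g.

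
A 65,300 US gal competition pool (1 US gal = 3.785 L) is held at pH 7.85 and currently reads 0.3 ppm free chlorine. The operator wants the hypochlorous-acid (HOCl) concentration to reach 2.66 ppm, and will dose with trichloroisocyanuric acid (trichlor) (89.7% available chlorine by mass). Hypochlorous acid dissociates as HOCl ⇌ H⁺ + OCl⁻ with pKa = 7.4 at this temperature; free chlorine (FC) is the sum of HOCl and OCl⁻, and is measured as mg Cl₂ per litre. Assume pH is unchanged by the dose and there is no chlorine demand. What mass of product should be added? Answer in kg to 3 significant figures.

Volume: 65,300 US gal × 3.785 L/gal = 247,160 L.
[OCl⁻]/[HOCl] = 10^(pH − pKa) = 10^(7.85 − 7.4) = 2.818; fraction as HOCl = 1/(1 + 2.818) = 0.2619.
Free chlorine required for 2.66 ppm HOCl: 2.66 / 0.2619 = 10.16 ppm.
FC to add: 10.16 − 0.3 = 9.857 mg/L as Cl₂.
Cl₂ equivalent: 9.857 mg/L × 247,160 L = 2436 g.
Product at 89.7% available Cl: 2436 / 0.897 = 2716 g.

2.72 kg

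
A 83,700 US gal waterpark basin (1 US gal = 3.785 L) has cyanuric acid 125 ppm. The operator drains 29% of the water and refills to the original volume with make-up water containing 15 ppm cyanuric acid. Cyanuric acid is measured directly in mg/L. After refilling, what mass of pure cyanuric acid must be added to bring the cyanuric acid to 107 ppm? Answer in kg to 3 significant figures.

Volume: 83,700 US gal × 3.785 L/gal = 316,804 L.
After draining 29% and refilling: 125 × 0.71 + 15 × 0.29 = 93.1 ppm.
Deficit to target: 107 − 93.1 = 13.9 mg/L.
Mass: 13.9 mg/L × 316,804 L = 4404 g cyanuric acid.

4.40 kg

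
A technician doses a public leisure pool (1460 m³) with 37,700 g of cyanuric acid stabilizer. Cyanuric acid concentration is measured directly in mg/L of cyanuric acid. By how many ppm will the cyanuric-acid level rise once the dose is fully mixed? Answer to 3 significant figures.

25.8 ppm

Volume: 1460 m³ = 1,460,000 L.
Rise: 37,700 g / 1,460,000 L × 1000 = 25.82 mg/L.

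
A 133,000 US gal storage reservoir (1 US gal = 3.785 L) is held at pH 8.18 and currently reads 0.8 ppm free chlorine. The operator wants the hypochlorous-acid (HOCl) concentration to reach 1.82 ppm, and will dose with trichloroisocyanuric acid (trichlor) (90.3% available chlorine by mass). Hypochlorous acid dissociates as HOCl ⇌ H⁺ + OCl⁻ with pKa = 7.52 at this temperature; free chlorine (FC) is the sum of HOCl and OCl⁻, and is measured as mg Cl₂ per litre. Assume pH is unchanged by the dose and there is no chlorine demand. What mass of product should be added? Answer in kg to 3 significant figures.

Volume: 133,000 US gal × 3.785 L/gal = 503,405 L.
[OCl⁻]/[HOCl] = 10^(pH − pKa) = 10^(8.18 − 7.52) = 4.571; fraction as HOCl = 1/(1 + 4.571) = 0.1795.
Free chlorine required for 1.82 ppm HOCl: 1.82 / 0.1795 = 10.14 ppm.
FC to add: 10.14 − 0.8 = 9.339 mg/L as Cl₂.
Cl₂ equivalent: 9.339 mg/L × 503,405 L = 4701 g.
Product at 90.3% available Cl: 4701 / 0.903 = 5206 g.

5.21 kg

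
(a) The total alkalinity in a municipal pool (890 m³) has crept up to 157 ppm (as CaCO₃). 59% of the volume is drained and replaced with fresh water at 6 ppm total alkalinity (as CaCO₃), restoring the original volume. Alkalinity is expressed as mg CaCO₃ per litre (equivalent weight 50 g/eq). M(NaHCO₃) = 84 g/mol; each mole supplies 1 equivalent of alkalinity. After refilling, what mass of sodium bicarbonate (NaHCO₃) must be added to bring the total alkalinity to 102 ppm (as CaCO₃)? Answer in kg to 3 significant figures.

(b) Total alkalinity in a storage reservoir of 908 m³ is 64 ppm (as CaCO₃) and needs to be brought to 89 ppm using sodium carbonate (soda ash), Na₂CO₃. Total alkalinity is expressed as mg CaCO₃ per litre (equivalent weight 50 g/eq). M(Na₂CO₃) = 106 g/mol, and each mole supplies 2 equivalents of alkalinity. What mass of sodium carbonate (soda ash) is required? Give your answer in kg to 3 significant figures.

(a) Volume: 890 m³ = 890,000 L.
(a) After draining 59% and refilling: 157 × 0.41 + 6 × 0.59 = 67.91 ppm.
(a) Deficit to target: 102 − 67.91 = 34.09 mg/L.
(a) As CaCO₃: 34.09 mg/L × 890,000 L = 30,340 g; ÷ 50 g/eq ÷ 1 = 606.8 mol NaHCO₃.
(a) Mass: 606.8 × 84 = 50,970 g.

(b) Volume: 908 m³ = 908,000 L.
(b) Alkalinity to add: (89 − 64) = 25 mg/L as CaCO₃ × 908,000 L = 22,700 g as CaCO₃.
(b) Equivalents: 22,700 g ÷ 50 g/eq = 454 eq.
(b) Each mole of Na₂CO₃ supplies 2 eq, so 454 / 2 = 227 mol.
(b) Mass: 227 mol × 106 g/mol = 24,060 g.

(a) 51.0 kg; (b) 24.1 kg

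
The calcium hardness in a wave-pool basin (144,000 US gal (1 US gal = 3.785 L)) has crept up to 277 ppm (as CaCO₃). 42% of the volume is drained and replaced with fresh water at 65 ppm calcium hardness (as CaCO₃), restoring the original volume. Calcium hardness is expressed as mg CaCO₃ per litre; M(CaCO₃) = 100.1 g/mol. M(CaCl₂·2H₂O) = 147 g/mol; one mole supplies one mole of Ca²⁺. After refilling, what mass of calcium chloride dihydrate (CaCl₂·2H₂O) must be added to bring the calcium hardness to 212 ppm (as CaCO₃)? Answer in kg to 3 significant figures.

19.2 kg

Volume: 144,000 US gal × 3.785 L/gal = 545,040 L.
After draining 42% and refilling: 277 × 0.58 + 65 × 0.42 = 187.96 ppm.
Deficit to target: 212 − 187.96 = 24.04 mg/L.
As CaCO₃: 24.04 mg/L × 545,040 L = 13,100 g; ÷ 100.1 = 130.9 mol Ca²⁺.
Mass: 130.9 × 147 = 19,240 g.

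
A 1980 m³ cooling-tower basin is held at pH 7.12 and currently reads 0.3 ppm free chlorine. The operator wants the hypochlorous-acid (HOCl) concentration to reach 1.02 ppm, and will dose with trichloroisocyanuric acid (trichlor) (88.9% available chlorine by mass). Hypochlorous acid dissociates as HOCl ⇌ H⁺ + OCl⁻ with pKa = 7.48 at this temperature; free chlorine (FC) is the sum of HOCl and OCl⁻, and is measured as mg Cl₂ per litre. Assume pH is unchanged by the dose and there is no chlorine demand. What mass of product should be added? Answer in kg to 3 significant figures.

2.60 kg

Volume: 1980 m³ = 1,980,000 L.
[OCl⁻]/[HOCl] = 10^(pH − pKa) = 10^(7.12 − 7.48) = 0.4365; fraction as HOCl = 1/(1 + 0.4365) = 0.6961.
Free chlorine required for 1.02 ppm HOCl: 1.02 / 0.6961 = 1.465 ppm.
FC to add: 1.465 − 0.3 = 1.165 mg/L as Cl₂.
Cl₂ equivalent: 1.165 mg/L × 1,980,000 L = 2307 g.
Product at 88.9% available Cl: 2307 / 0.889 = 2595 g.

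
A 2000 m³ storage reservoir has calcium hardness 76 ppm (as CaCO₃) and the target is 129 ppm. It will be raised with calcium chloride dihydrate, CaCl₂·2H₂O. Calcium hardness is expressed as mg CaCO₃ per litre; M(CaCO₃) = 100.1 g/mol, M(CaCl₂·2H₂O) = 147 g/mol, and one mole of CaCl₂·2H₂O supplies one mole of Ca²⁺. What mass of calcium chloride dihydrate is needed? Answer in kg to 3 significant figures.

Volume: 2000 m³ = 2,000,000 L.
Hardness to add: (129 − 76) = 53 mg/L as CaCO₃ × 2,000,000 L = 106,000 g as CaCO₃.
Moles of Ca²⁺ (1 mol Ca²⁺ ≡ 1 mol CaCO₃): 106,000 / 100.1 g/mol = 1059 mol.
Mass of CaCl₂·2H₂O: 1059 × 147 = 155,700 g.

156 kg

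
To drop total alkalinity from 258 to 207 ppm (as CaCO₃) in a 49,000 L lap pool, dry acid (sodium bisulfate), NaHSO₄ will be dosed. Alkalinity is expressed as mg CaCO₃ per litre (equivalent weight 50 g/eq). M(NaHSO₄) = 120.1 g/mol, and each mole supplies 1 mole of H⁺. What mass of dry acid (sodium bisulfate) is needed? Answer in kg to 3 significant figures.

6.00 kg

Alkalinity to neutralize: (258 − 207) = 51 mg/L as CaCO₃ × 49,000 L = 2499 g as CaCO₃.
Equivalents of H⁺ required: 2499 ÷ 50 g/eq = 49.98 eq = 49.98 mol NaHSO₄.
Mass of NaHSO₄: 49.98 × 120.1 = 6003 g.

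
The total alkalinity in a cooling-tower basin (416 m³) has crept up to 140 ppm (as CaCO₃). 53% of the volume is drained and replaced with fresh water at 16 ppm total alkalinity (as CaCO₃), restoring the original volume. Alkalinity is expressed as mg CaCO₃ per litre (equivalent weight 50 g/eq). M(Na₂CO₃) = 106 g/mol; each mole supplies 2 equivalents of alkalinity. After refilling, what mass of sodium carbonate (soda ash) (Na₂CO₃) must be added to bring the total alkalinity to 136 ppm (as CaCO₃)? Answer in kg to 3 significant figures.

Volume: 416 m³ = 416,000 L.
After draining 53% and refilling: 140 × 0.47 + 16 × 0.53 = 74.28 ppm.
Deficit to target: 136 − 74.28 = 61.72 mg/L.
As CaCO₃: 61.72 mg/L × 416,000 L = 25,680 g; ÷ 50 g/eq ÷ 2 = 256.8 mol Na₂CO₃.
Mass: 256.8 × 106 = 27,220 g.

27.2 kg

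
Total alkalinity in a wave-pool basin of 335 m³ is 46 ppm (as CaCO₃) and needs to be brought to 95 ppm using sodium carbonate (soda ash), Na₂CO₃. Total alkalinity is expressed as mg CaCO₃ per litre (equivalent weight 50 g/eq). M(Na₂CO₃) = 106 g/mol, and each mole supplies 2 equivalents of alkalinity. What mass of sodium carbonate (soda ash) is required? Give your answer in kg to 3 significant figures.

17.4 kg

Volume: 335 m³ = 335,000 L.
Alkalinity to add: (95 − 46) = 49 mg/L as CaCO₃ × 335,000 L = 16,420 g as CaCO₃.
Equivalents: 16,420 g ÷ 50 g/eq = 328.3 eq.
Each mole of Na₂CO₃ supplies 2 eq, so 328.3 / 2 = 164.2 mol.
Mass: 164.2 mol × 106 g/mol = 17,400 g.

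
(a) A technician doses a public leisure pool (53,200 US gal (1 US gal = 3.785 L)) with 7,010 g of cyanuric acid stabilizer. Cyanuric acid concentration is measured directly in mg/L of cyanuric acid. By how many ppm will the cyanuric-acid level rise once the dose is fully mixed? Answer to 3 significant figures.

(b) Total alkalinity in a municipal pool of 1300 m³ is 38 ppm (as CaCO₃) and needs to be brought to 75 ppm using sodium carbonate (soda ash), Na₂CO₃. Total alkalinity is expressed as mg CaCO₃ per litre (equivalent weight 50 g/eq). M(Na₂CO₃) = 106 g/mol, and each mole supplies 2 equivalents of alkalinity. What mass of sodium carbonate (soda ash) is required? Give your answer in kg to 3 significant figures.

(a) 34.8 ppm; (b) 51.0 kg

(a) Volume: 53,200 US gal × 3.785 L/gal = 201,362 L.
(a) Rise: 7,010 g / 201,362 L × 1000 = 34.81 mg/L.

(b) Volume: 1300 m³ = 1,300,000 L.
(b) Alkalinity to add: (75 − 38) = 37 mg/L as CaCO₃ × 1,300,000 L = 48,100 g as CaCO₃.
(b) Equivalents: 48,100 g ÷ 50 g/eq = 962 eq.
(b) Each mole of Na₂CO₃ supplies 2 eq, so 962 / 2 = 481 mol.
(b) Mass: 481 mol × 106 g/mol = 50,990 g.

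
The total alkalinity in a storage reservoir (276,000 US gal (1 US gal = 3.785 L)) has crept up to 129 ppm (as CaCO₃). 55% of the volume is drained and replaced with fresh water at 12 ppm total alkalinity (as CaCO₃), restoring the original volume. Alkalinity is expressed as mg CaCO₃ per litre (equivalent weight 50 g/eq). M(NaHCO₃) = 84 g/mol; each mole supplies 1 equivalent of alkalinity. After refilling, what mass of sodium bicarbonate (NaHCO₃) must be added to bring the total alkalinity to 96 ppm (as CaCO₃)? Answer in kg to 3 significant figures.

Volume: 276,000 US gal × 3.785 L/gal = 1,044,660 L.
After draining 55% and refilling: 129 × 0.45 + 12 × 0.55 = 64.65 ppm.
Deficit to target: 96 − 64.65 = 31.35 mg/L.
As CaCO₃: 31.35 mg/L × 1,044,660 L = 32,750 g; ÷ 50 g/eq ÷ 1 = 655 mol NaHCO₃.
Mass: 655 × 84 = 55,020 g.

55.0 kg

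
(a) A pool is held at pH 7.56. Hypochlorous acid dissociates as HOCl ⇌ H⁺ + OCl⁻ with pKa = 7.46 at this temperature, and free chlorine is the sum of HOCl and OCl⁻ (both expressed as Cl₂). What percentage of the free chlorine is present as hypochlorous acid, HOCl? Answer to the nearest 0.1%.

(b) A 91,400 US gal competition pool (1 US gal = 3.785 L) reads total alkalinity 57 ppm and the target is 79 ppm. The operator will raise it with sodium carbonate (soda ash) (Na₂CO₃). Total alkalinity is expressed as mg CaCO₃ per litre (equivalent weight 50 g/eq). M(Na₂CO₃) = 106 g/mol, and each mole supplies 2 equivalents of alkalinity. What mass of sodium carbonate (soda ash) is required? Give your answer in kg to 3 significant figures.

(a) [OCl⁻]/[HOCl] = 10^(pH − pKa) = 10^(7.56 − 7.46) = 10^0.10 = 1.259.
(a) Fraction as HOCl = 1 / (1 + 1.259) = 0.4427.

(b) Volume: 91,400 US gal × 3.785 L/gal = 345,949 L.
(b) Alkalinity to add: (79 − 57) = 22 mg/L as CaCO₃ × 345,949 L = 7611 g as CaCO₃.
(b) Equivalents: 7611 g ÷ 50 g/eq = 152.2 eq.
(b) Each mole of Na₂CO₃ supplies 2 eq, so 152.2 / 2 = 76.11 mol.
(b) Mass: 76.11 mol × 106 g/mol = 8068 g.

(a) 44.3%; (b) 8.07 kg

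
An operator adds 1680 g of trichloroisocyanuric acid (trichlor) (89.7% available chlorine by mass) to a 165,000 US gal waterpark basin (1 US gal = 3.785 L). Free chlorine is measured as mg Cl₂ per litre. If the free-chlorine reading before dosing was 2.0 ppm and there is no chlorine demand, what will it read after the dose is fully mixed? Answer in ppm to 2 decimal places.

4.41 ppm

Volume: 165,000 US gal × 3.785 L/gal = 624,525 L.
Available chlorine delivered: 1680 g × 0.897 = 1507 g as Cl₂.
Concentration rise: 1507 g / 624,525 L = 2.413 mg/L = 2.41 ppm.
Final FC: 2.0 + 2.41 = 4.41 ppm.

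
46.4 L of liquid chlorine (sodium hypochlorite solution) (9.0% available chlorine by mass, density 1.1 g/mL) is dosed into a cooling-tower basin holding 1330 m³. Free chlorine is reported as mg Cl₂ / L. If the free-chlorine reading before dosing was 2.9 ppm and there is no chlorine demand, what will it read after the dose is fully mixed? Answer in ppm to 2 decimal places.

6.35 ppm

Volume: 1330 m³ = 1,330,000 L.
Mass of solution: 46.4 L × 1000 mL/L × 1.1 g/mL = 51,040 g.
Available chlorine delivered: 51,040 g × 0.09 = 4594 g as Cl₂.
Concentration rise: 4594 g / 1,330,000 L = 3.454 mg/L = 3.45 ppm.
Final FC: 2.9 + 3.45 = 6.35 ppm.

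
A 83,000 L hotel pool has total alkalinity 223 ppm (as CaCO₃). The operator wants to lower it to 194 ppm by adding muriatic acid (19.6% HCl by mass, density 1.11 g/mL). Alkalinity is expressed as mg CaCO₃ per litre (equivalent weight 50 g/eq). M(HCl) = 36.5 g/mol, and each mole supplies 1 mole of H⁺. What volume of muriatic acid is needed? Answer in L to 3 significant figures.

8.08 L

Alkalinity to neutralize: (223 − 194) = 29 mg/L as CaCO₃ × 83,000 L = 2407 g as CaCO₃.
Equivalents of H⁺ required: 2407 ÷ 50 g/eq = 48.14 eq = 48.14 mol HCl.
Mass of HCl: 48.14 × 36.5 = 1757 g.
Mass of 19.6% solution: 1757 / 0.196 = 8965 g.
Volume: 8965 g ÷ 1.11 g/mL = 8076 mL.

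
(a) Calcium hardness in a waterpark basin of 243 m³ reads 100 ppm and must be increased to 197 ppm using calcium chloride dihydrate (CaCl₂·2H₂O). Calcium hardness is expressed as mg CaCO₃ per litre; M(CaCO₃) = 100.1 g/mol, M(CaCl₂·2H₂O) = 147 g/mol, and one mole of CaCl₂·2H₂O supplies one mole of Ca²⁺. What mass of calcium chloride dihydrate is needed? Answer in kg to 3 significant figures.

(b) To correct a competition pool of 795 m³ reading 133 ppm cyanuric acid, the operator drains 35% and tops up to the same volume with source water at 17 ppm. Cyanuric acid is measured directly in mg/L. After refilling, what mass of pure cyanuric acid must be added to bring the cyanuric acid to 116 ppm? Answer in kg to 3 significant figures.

(a) 34.6 kg; (b) 18.8 kg

(a) Volume: 243 m³ = 243,000 L.
(a) Hardness to add: (197 − 100) = 97 mg/L as CaCO₃ × 243,000 L = 23,570 g as CaCO₃.
(a) Moles of Ca²⁺ (1 mol Ca²⁺ ≡ 1 mol CaCO₃): 23,570 / 100.1 g/mol = 235.5 mol.
(a) Mass of CaCl₂·2H₂O: 235.5 × 147 = 34,610 g.

(b) Volume: 795 m³ = 795,000 L.
(b) After draining 35% and refilling: 133 × 0.65 + 17 × 0.35 = 92.4 ppm.
(b) Deficit to target: 116 − 92.4 = 23.6 mg/L.
(b) Mass: 23.6 mg/L × 795,000 L = 18,760 g cyanuric acid.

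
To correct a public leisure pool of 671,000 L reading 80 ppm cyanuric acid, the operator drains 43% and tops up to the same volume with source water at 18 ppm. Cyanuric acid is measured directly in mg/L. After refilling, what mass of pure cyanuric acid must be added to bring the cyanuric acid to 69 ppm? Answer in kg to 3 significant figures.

After draining 43% and refilling: 80 × 0.57 + 18 × 0.43 = 53.34 ppm.
Deficit to target: 69 − 53.34 = 15.66 mg/L.
Mass: 15.66 mg/L × 671,000 L = 10,510 g cyanuric acid.

10.5 kg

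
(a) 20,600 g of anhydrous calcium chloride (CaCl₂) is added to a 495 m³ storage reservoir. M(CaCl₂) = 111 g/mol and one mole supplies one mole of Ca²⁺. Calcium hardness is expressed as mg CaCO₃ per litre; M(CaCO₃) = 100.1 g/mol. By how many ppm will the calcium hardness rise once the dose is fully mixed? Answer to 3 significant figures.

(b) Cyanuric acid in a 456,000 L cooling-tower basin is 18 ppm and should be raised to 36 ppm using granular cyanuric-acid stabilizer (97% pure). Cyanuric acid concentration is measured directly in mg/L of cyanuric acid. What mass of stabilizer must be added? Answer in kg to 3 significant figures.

(a) Volume: 495 m³ = 495,000 L.
(a) Moles of Ca²⁺: 20,600 g ÷ 111 g/mol = 185.6 mol.
(a) As CaCO₃: 185.6 mol × 100.1 g/mol = 18,580 g.
(a) Rise: 18,580 g / 495,000 L × 1000 = 37.53 mg/L.

(b) CYA to add: (36 − 18) = 18 mg/L × 456,000 L = 8208 g cyanuric acid.
(b) At 97% purity: 8208 / 0.97 = 8462 g product.

(a) 37.5 ppm; (b) 8.46 kg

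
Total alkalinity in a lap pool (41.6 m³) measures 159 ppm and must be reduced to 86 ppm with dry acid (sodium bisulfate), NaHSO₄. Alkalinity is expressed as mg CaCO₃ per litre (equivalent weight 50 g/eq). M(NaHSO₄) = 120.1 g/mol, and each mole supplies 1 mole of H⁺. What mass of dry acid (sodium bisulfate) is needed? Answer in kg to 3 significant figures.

7.29 kg

Volume: 41.6 m³ = 41,600 L.
Alkalinity to neutralize: (159 − 86) = 73 mg/L as CaCO₃ × 41,600 L = 3037 g as CaCO₃.
Equivalents of H⁺ required: 3037 ÷ 50 g/eq = 60.74 eq = 60.74 mol NaHSO₄.
Mass of NaHSO₄: 60.74 × 120.1 = 7294 g.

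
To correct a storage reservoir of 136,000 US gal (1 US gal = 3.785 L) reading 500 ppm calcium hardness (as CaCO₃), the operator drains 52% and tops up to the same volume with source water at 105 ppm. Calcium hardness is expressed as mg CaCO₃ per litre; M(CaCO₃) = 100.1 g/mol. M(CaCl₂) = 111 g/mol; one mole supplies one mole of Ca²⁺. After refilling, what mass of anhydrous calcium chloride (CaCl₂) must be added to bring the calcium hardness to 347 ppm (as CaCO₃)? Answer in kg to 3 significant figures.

29.9 kg

Volume: 136,000 US gal × 3.785 L/gal = 514,760 L.
After draining 52% and refilling: 500 × 0.48 + 105 × 0.52 = 294.6 ppm.
Deficit to target: 347 − 294.6 = 52.4 mg/L.
As CaCO₃: 52.4 mg/L × 514,760 L = 26,970 g; ÷ 100.1 = 269.5 mol Ca²⁺.
Mass: 269.5 × 111 = 29,910 g.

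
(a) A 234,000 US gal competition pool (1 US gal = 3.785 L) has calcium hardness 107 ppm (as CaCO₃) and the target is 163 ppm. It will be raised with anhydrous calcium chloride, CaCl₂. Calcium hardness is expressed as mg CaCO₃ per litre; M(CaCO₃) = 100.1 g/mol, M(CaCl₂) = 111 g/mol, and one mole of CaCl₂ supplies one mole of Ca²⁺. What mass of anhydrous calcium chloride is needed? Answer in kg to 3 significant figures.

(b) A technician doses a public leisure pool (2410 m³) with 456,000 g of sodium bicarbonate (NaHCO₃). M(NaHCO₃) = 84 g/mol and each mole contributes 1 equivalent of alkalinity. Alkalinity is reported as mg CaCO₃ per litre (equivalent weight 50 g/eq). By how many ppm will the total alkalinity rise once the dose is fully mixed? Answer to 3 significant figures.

(a) Volume: 234,000 US gal × 3.785 L/gal = 885,690 L.
(a) Hardness to add: (163 − 107) = 56 mg/L as CaCO₃ × 885,690 L = 49,600 g as CaCO₃.
(a) Moles of Ca²⁺ (1 mol Ca²⁺ ≡ 1 mol CaCO₃): 49,600 / 100.1 g/mol = 495.5 mol.
(a) Mass of CaCl₂: 495.5 × 111 = 55,000 g.

(b) Volume: 2410 m³ = 2,410,000 L.
(b) Moles of NaHCO₃: 456,000 g ÷ 84 g/mol = 5429 mol → 5429 eq of alkalinity.
(b) As CaCO₃: 5429 eq × 50 g/eq = 271,400 g.
(b) Rise: 271,400 g / 2,410,000 L × 1000 = 112.6 mg/L.

(a) 55.0 kg; (b) 113 ppm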